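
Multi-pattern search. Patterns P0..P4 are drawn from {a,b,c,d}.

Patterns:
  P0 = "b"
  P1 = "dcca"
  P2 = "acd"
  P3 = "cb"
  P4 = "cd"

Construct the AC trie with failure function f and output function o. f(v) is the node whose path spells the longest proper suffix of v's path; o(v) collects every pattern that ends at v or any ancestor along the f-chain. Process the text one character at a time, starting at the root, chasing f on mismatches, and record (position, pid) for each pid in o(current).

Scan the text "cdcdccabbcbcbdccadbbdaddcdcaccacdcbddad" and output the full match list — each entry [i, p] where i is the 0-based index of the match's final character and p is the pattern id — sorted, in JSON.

Build automaton:
Trie (insert patterns):
  0='ε' goto a→6 b→1 c→9 d→2
  1='b' goto ·  [P0 ends]
  2='d' goto c→3
  3='dc' goto c→4
  4='dcc' goto a→5
  5='dcca' goto ·  [P1 ends]
  6='a' goto c→7
  7='ac' goto d→8
  8='acd' goto ·  [P2 ends]
  9='c' goto b→10 d→11
  10='cb' goto ·  [P3 ends]
  11='cd' goto ·  [P4 ends]

Failure links (BFS by depth):
  n1('b'): parent n0 fail=0; on 'b' 0 → fail=0;  out {0}∪∅={0}
  n2('d'): parent n0 fail=0; on 'd' 0 → fail=0;  out ∅∪∅=∅
  n6('a'): parent n0 fail=0; on 'a' 0 → fail=0;  out ∅∪∅=∅
  n9('c'): parent n0 fail=0; on 'c' 0 → fail=0;  out ∅∪∅=∅
  n3('dc'): parent n2 fail=0; on 'c' 0 → fail=9;  out ∅∪∅=∅
  n7('ac'): parent n6 fail=0; on 'c' 0 → fail=9;  out ∅∪∅=∅
  n10('cb'): parent n9 fail=0; on 'b' 0 → fail=1;  out {3}∪{0}={0,3}
  n11('cd'): parent n9 fail=0; on 'd' 0 → fail=2;  out {4}∪∅={4}
  n4('dcc'): parent n3 fail=9; on 'c' 9→0 → fail=9;  out ∅∪∅=∅
  n8('acd'): parent n7 fail=9; on 'd' 9 → fail=11;  out {2}∪{4}={2,4}
  n5('dcca'): parent n4 fail=9; on 'a' 9→0 → fail=6;  out {1}∪∅={1}

Scan:
pos 0 'c': at 9
pos 1 'd': at 11  → match P4@[0:1]
pos 2 'c': at 3 (fail-walked)
pos 3 'd': at 11 (fail-walked)  → match P4@[2:3]
pos 4 'c': at 3 (fail-walked)
pos 5 'c': at 4
pos 6 'a': at 5  → match P1@[3:6]
pos 7 'b': at 1 (fail-walked)  → match P0@[7:7]
pos 8 'b': at 1 (fail-walked)  → match P0@[8:8]
pos 9 'c': at 9 (fail-walked)
pos 10 'b': at 10  → match P0@[10:10],P3@[9:10]
pos 11 'c': at 9 (fail-walked)
pos 12 'b': at 10  → match P0@[12:12],P3@[11:12]
pos 13 'd': at 2 (fail-walked)
pos 14 'c': at 3
pos 15 'c': at 4
pos 16 'a': at 5  → match P1@[13:16]
pos 17 'd': at 2 (fail-walked)
pos 18 'b': at 1 (fail-walked)  → match P0@[18:18]
pos 19 'b': at 1 (fail-walked)  → match P0@[19:19]
pos 20 'd': at 2 (fail-walked)
pos 21 'a': at 6 (fail-walked)
pos 22 'd': at 2 (fail-walked)
pos 23 'd': at 2 (fail-walked)
pos 24 'c': at 3
pos 25 'd': at 11 (fail-walked)  → match P4@[24:25]
pos 26 'c': at 3 (fail-walked)
pos 27 'a': at 6 (fail-walked)
pos 28 'c': at 7
pos 29 'c': at 9 (fail-walked)
pos 30 'a': at 6 (fail-walked)
pos 31 'c': at 7
pos 32 'd': at 8  → match P2@[30:32],P4@[31:32]
pos 33 'c': at 3 (fail-walked)
pos 34 'b': at 10 (fail-walked)  → match P0@[34:34],P3@[33:34]
pos 35 'd': at 2 (fail-walked)
pos 36 'd': at 2 (fail-walked)
pos 37 'a': at 6 (fail-walked)
pos 38 'd': at 2 (fail-walked)

Result: [[1,4],[3,4],[6,1],[7,0],[8,0],[10,0],[10,3],[12,0],[12,3],[16,1],[18,0],[19,0],[25,4],[32,2],[32,4],[34,0],[34,3]]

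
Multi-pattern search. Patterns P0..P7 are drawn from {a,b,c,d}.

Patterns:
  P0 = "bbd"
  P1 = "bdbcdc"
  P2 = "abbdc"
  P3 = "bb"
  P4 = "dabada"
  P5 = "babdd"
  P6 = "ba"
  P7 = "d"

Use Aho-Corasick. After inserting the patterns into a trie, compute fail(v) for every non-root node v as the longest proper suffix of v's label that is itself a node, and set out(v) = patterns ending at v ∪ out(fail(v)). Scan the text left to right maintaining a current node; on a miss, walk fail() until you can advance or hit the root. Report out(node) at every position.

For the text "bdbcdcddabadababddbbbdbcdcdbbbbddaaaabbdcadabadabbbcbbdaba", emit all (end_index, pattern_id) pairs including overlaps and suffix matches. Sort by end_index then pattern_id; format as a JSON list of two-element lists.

Build:
Trie (insert patterns):
  0='ε' goto a→9 b→1 d→14
  1='b' goto a→20 b→2 d→4
  2='bb' goto d→3  [P3 ends]
  3='bbd' goto ·  [P0 ends]
  4='bd' goto b→5
  5='bdb' goto c→6
  6='bdbc' goto d→7
  7='bdbcd' goto c→8
  8='bdbcdc' goto ·  [P1 ends]
  9='a' goto b→10
  10='ab' goto b→11
  11='abb' goto d→12
  12='abbd' goto c→13
  13='abbdc' goto ·  [P2 ends]
  14='d' goto a→15  [P7 ends]
  15='da' goto b→16
  16='dab' goto a→17
  17='daba' goto d→18
  18='dabad' goto a→19
  19='dabada' goto ·  [P4 ends]
  20='ba' goto b→21  [P6 ends]
  21='bab' goto d→22
  22='babd' goto d→23
  23='babdd' goto ·  [P5 ends]

Failure links (BFS by depth):
  fail(1) 'b': from fail(0)=0 chase 'b': 0 ⇒ 0;  out=∅∪out(0)=∅
  fail(9) 'a': from fail(0)=0 chase 'a': 0 ⇒ 0;  out=∅∪out(0)=∅
  fail(14) 'd': from fail(0)=0 chase 'd': 0 ⇒ 0;  out={7}∪out(0)={7}
  fail(2) 'bb': from fail(1)=0 chase 'b': 0 ⇒ 1;  out={3}∪out(1)={3}
  fail(4) 'bd': from fail(1)=0 chase 'd': 0 ⇒ 14;  out=∅∪out(14)={7}
  fail(10) 'ab': from fail(9)=0 chase 'b': 0 ⇒ 1;  out=∅∪out(1)=∅
  fail(15) 'da': from fail(14)=0 chase 'a': 0 ⇒ 9;  out=∅∪out(9)=∅
  fail(20) 'ba': from fail(1)=0 chase 'a': 0 ⇒ 9;  out={6}∪out(9)={6}
  fail(3) 'bbd': from fail(2)=1 chase 'd': 1 ⇒ 4;  out={0}∪out(4)={0,7}
  fail(5) 'bdb': from fail(4)=14 chase 'b': 14→0 ⇒ 1;  out=∅∪out(1)=∅
  fail(11) 'abb': from fail(10)=1 chase 'b': 1 ⇒ 2;  out=∅∪out(2)={3}
  fail(16) 'dab': from fail(15)=9 chase 'b': 9 ⇒ 10;  out=∅∪out(10)=∅
  fail(21) 'bab': from fail(20)=9 chase 'b': 9 ⇒ 10;  out=∅∪out(10)=∅
  fail(6) 'bdbc': from fail(5)=1 chase 'c': 1→0 ⇒ 0;  out=∅∪out(0)=∅
  fail(12) 'abbd': from fail(11)=2 chase 'd': 2 ⇒ 3;  out=∅∪out(3)={0,7}
  fail(17) 'daba': from fail(16)=10 chase 'a': 10→1 ⇒ 20;  out=∅∪out(20)={6}
  fail(22) 'babd': from fail(21)=10 chase 'd': 10→1 ⇒ 4;  out=∅∪out(4)={7}
  fail(7) 'bdbcd': from fail(6)=0 chase 'd': 0 ⇒ 14;  out=∅∪out(14)={7}
  fail(13) 'abbdc': from fail(12)=3 chase 'c': 3→4→14→0 ⇒ 0;  out={2}∪out(0)={2}
  fail(18) 'dabad': from fail(17)=20 chase 'd': 20→9→0 ⇒ 14;  out=∅∪out(14)={7}
  fail(23) 'babdd': from fail(22)=4 chase 'd': 4→14→0 ⇒ 14;  out={5}∪out(14)={5,7}
  fail(8) 'bdbcdc': from fail(7)=14 chase 'c': 14→0 ⇒ 0;  out={1}∪out(0)={1}
  fail(19) 'dabada': from fail(18)=14 chase 'a': 14 ⇒ 15;  out={4}∪out(15)={4}

Scan:
[0] read 'b'  n0⇒n1
[1] read 'd'  n1⇒n4  → match P7@[1:1]
[2] read 'b'  n4⇒n5
[3] read 'c'  n5⇒n6
[4] read 'd'  n6⇒n7  → match P7@[4:4]
[5] read 'c'  n7⇒n8  → match P1@[0:5]
[6] read 'd'  n8⇒n14 (via fail)  → match P7@[6:6]
[7] read 'd'  n14⇒n14 (via fail)  → match P7@[7:7]
[8] read 'a'  n14⇒n15
[9] read 'b'  n15⇒n16
[10] read 'a'  n16⇒n17  → match P6@[9:10]
[11] read 'd'  n17⇒n18  → match P7@[11:11]
[12] read 'a'  n18⇒n19  → match P4@[7:12]
[13] read 'b'  n19⇒n16 (via fail)
[14] read 'a'  n16⇒n17  → match P6@[13:14]
[15] read 'b'  n17⇒n21 (via fail)
[16] read 'd'  n21⇒n22  → match P7@[16:16]
[17] read 'd'  n22⇒n23  → match P5@[13:17],P7@[17:17]
[18] read 'b'  n23⇒n1 (via fail)
[19] read 'b'  n1⇒n2  → match P3@[18:19]
[20] read 'b'  n2⇒n2 (via fail)  → match P3@[19:20]
[21] read 'd'  n2⇒n3  → match P0@[19:21],P7@[21:21]
[22] read 'b'  n3⇒n5 (via fail)
[23] read 'c'  n5⇒n6
[24] read 'd'  n6⇒n7  → match P7@[24:24]
[25] read 'c'  n7⇒n8  → match P1@[20:25]
[26] read 'd'  n8⇒n14 (via fail)  → match P7@[26:26]
[27] read 'b'  n14⇒n1 (via fail)
[28] read 'b'  n1⇒n2  → match P3@[27:28]
[29] read 'b'  n2⇒n2 (via fail)  → match P3@[28:29]
[30] read 'b'  n2⇒n2 (via fail)  → match P3@[29:30]
[31] read 'd'  n2⇒n3  → match P0@[29:31],P7@[31:31]
[32] read 'd'  n3⇒n14 (via fail)  → match P7@[32:32]
[33] read 'a'  n14⇒n15
[34] read 'a'  n15⇒n9 (via fail)
[35] read 'a'  n9⇒n9 (via fail)
[36] read 'a'  n9⇒n9 (via fail)
[37] read 'b'  n9⇒n10
[38] read 'b'  n10⇒n11  → match P3@[37:38]
[39] read 'd'  n11⇒n12  → match P0@[37:39],P7@[39:39]
[40] read 'c'  n12⇒n13  → match P2@[36:40]
[41] read 'a'  n13⇒n9 (via fail)
[42] read 'd'  n9⇒n14 (via fail)  → match P7@[42:42]
[43] read 'a'  n14⇒n15
[44] read 'b'  n15⇒n16
[45] read 'a'  n16⇒n17  → match P6@[44:45]
[46] read 'd'  n17⇒n18  → match P7@[46:46]
[47] read 'a'  n18⇒n19  → match P4@[42:47]
[48] read 'b'  n19⇒n16 (via fail)
[49] read 'b'  n16⇒n11 (via fail)  → match P3@[48:49]
[50] read 'b'  n11⇒n2 (via fail)  → match P3@[49:50]
[51] read 'c'  n2⇒n0 (via fail)
[52] read 'b'  n0⇒n1
[53] read 'b'  n1⇒n2  → match P3@[52:53]
[54] read 'd'  n2⇒n3  → match P0@[52:54],P7@[54:54]
[55] read 'a'  n3⇒n15 (via fail)
[56] read 'b'  n15⇒n16
[57] read 'a'  n16⇒n17  → match P6@[56:57]

Matches: [[1,7],[4,7],[5,1],[6,7],[7,7],[10,6],[11,7],[12,4],[14,6],[16,7],[17,5],[17,7],[19,3],[20,3],[21,0],[21,7],[24,7],[25,1],[26,7],[28,3],[29,3],[30,3],[31,0],[31,7],[32,7],[38,3],[39,0],[39,7],[40,2],[42,7],[45,6],[46,7],[47,4],[49,3],[50,3],[53,3],[54,0],[54,7],[57,6]]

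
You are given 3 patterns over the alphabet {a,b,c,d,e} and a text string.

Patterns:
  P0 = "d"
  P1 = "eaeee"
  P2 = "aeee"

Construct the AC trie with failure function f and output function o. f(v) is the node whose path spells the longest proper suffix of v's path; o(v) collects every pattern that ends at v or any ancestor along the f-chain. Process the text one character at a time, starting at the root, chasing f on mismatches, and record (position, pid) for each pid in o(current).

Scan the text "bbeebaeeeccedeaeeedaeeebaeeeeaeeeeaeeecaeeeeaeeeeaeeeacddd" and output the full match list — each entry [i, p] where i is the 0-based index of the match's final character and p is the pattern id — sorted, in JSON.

Construct AC machine:
Trie nodes:
  0='ε' goto a→7 d→1 e→2
  1='d' goto ·  [P0 ends]
  2='e' goto a→3
  3='ea' goto e→4
  4='eae' goto e→5
  5='eaee' goto e→6
  6='eaeee' goto ·  [P1 ends]
  7='a' goto e→8
  8='ae' goto e→9
  9='aee' goto e→10
  10='aeee' goto ·  [P2 ends]

BFS fail/out derivation:
  fail(1) 'd': from fail(0)=0 chase 'd': 0 ⇒ 0;  out={0}∪out(0)={0}
  fail(2) 'e': from fail(0)=0 chase 'e': 0 ⇒ 0;  out=∅∪out(0)=∅
  fail(7) 'a': from fail(0)=0 chase 'a': 0 ⇒ 0;  out=∅∪out(0)=∅
  fail(3) 'ea': from fail(2)=0 chase 'a': 0 ⇒ 7;  out=∅∪out(7)=∅
  fail(8) 'ae': from fail(7)=0 chase 'e': 0 ⇒ 2;  out=∅∪out(2)=∅
  fail(4) 'eae': from fail(3)=7 chase 'e': 7 ⇒ 8;  out=∅∪out(8)=∅
  fail(9) 'aee': from fail(8)=2 chase 'e': 2→0 ⇒ 2;  out=∅∪out(2)=∅
  fail(5) 'eaee': from fail(4)=8 chase 'e': 8 ⇒ 9;  out=∅∪out(9)=∅
  fail(10) 'aeee': from fail(9)=2 chase 'e': 2→0 ⇒ 2;  out={2}∪out(2)={2}
  fail(6) 'eaeee': from fail(5)=9 chase 'e': 9 ⇒ 10;  out={1}∪out(10)={1,2}

Scan:
[0] read 'b'  n0⇒n0
[1] read 'b'  n0⇒n0
[2] read 'e'  n0⇒n2
[3] read 'e'  n2⇒n2 (via fail)
[4] read 'b'  n2⇒n0 (via fail)
[5] read 'a'  n0⇒n7
[6] read 'e'  n7⇒n8
[7] read 'e'  n8⇒n9
[8] read 'e'  n9⇒n10  ** P2@[5:8]
[9] read 'c'  n10⇒n0 (via fail)
[10] read 'c'  n0⇒n0
[11] read 'e'  n0⇒n2
[12] read 'd'  n2⇒n1 (via fail)  ** P0@[12:12]
[13] read 'e'  n1⇒n2 (via fail)
[14] read 'a'  n2⇒n3
[15] read 'e'  n3⇒n4
[16] read 'e'  n4⇒n5
[17] read 'e'  n5⇒n6  ** P1@[13:17],P2@[14:17]
[18] read 'd'  n6⇒n1 (via fail)  ** P0@[18:18]
[19] read 'a'  n1⇒n7 (via fail)
[20] read 'e'  n7⇒n8
[21] read 'e'  n8⇒n9
[22] read 'e'  n9⇒n10  ** P2@[19:22]
[23] read 'b'  n10⇒n0 (via fail)
[24] read 'a'  n0⇒n7
[25] read 'e'  n7⇒n8
[26] read 'e'  n8⇒n9
[27] read 'e'  n9⇒n10  ** P2@[24:27]
[28] read 'e'  n10⇒n2 (via fail)
[29] read 'a'  n2⇒n3
[30] read 'e'  n3⇒n4
[31] read 'e'  n4⇒n5
[32] read 'e'  n5⇒n6  ** P1@[28:32],P2@[29:32]
[33] read 'e'  n6⇒n2 (via fail)
[34] read 'a'  n2⇒n3
[35] read 'e'  n3⇒n4
[36] read 'e'  n4⇒n5
[37] read 'e'  n5⇒n6  ** P1@[33:37],P2@[34:37]
[38] read 'c'  n6⇒n0 (via fail)
[39] read 'a'  n0⇒n7
[40] read 'e'  n7⇒n8
[41] read 'e'  n8⇒n9
[42] read 'e'  n9⇒n10  ** P2@[39:42]
[43] read 'e'  n10⇒n2 (via fail)
[44] read 'a'  n2⇒n3
[45] read 'e'  n3⇒n4
[46] read 'e'  n4⇒n5
[47] read 'e'  n5⇒n6  ** P1@[43:47],P2@[44:47]
[48] read 'e'  n6⇒n2 (via fail)
[49] read 'a'  n2⇒n3
[50] read 'e'  n3⇒n4
[51] read 'e'  n4⇒n5
[52] read 'e'  n5⇒n6  ** P1@[48:52],P2@[49:52]
[53] read 'a'  n6⇒n3 (via fail)
[54] read 'c'  n3⇒n0 (via fail)
[55] read 'd'  n0⇒n1  ** P0@[55:55]
[56] read 'd'  n1⇒n1 (via fail)  ** P0@[56:56]
[57] read 'd'  n1⇒n1 (via fail)  ** P0@[57:57]

Result: [[8,2],[12,0],[17,1],[17,2],[18,0],[22,2],[27,2],[32,1],[32,2],[37,1],[37,2],[42,2],[47,1],[47,2],[52,1],[52,2],[55,0],[56,0],[57,0]]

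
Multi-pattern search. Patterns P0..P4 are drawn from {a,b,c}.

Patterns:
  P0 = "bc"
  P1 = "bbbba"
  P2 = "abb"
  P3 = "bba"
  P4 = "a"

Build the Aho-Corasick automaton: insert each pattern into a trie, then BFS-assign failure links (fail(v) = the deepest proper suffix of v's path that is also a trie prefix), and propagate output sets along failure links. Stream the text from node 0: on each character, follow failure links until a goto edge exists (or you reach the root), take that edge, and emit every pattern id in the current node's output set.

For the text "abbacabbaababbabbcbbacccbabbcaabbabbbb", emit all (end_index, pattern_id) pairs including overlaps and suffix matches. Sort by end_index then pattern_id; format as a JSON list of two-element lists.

Construct AC machine:
Trie nodes:
  0='ε' goto a→7 b→1
  1='b' goto b→3 c→2
  2='bc' goto ·  ←P0
  3='bb' goto a→10 b→4
  4='bbb' goto b→5
  5='bbbb' goto a→6
  6='bbbba' goto ·  ←P1
  7='a' goto b→8  ←P4
  8='ab' goto b→9
  9='abb' goto ·  ←P2
  10='bba' goto ·  ←P3

BFS fail/out derivation:
  n1('b'): parent n0 fail=0; on 'b' 0 → fail=0;  out ∅∪∅=∅
  n7('a'): parent n0 fail=0; on 'a' 0 → fail=0;  out {4}∪∅={4}
  n2('bc'): parent n1 fail=0; on 'c' 0 → fail=0;  out {0}∪∅={0}
  n3('bb'): parent n1 fail=0; on 'b' 0 → fail=1;  out ∅∪∅=∅
  n8('ab'): parent n7 fail=0; on 'b' 0 → fail=1;  out ∅∪∅=∅
  n4('bbb'): parent n3 fail=1; on 'b' 1 → fail=3;  out ∅∪∅=∅
  n9('abb'): parent n8 fail=1; on 'b' 1 → fail=3;  out {2}∪∅={2}
  n10('bba'): parent n3 fail=1; on 'a' 1→0 → fail=7;  out {3}∪{4}={3,4}
  n5('bbbb'): parent n4 fail=3; on 'b' 3 → fail=4;  out ∅∪∅=∅
  n6('bbbba'): parent n5 fail=4; on 'a' 4→3 → fail=10;  out {1}∪{3,4}={1,3,4}

Run:
[0] read 'a'  n0⇒n7  ** P4@[0:0]
[1] read 'b'  n7⇒n8
[2] read 'b'  n8⇒n9  ** P2@[0:2]
[3] read 'a'  n9⇒n10 (fail-walked)  ** P3@[1:3],P4@[3:3]
[4] read 'c'  n10⇒n0 (fail-walked)
[5] read 'a'  n0⇒n7  ** P4@[5:5]
[6] read 'b'  n7⇒n8
[7] read 'b'  n8⇒n9  ** P2@[5:7]
[8] read 'a'  n9⇒n10 (fail-walked)  ** P3@[6:8],P4@[8:8]
[9] read 'a'  n10⇒n7 (fail-walked)  ** P4@[9:9]
[10] read 'b'  n7⇒n8
[11] read 'a'  n8⇒n7 (fail-walked)  ** P4@[11:11]
[12] read 'b'  n7⇒n8
[13] read 'b'  n8⇒n9  ** P2@[11:13]
[14] read 'a'  n9⇒n10 (fail-walked)  ** P3@[12:14],P4@[14:14]
[15] read 'b'  n10⇒n8 (fail-walked)
[16] read 'b'  n8⇒n9  ** P2@[14:16]
[17] read 'c'  n9⇒n2 (fail-walked)  ** P0@[16:17]
[18] read 'b'  n2⇒n1 (fail-walked)
[19] read 'b'  n1⇒n3
[20] read 'a'  n3⇒n10  ** P3@[18:20],P4@[20:20]
[21] read 'c'  n10⇒n0 (fail-walked)
[22] read 'c'  n0⇒n0
[23] read 'c'  n0⇒n0
[24] read 'b'  n0⇒n1
[25] read 'a'  n1⇒n7 (fail-walked)  ** P4@[25:25]
[26] read 'b'  n7⇒n8
[27] read 'b'  n8⇒n9  ** P2@[25:27]
[28] read 'c'  n9⇒n2 (fail-walked)  ** P0@[27:28]
[29] read 'a'  n2⇒n7 (fail-walked)  ** P4@[29:29]
[30] read 'a'  n7⇒n7 (fail-walked)  ** P4@[30:30]
[31] read 'b'  n7⇒n8
[32] read 'b'  n8⇒n9  ** P2@[30:32]
[33] read 'a'  n9⇒n10 (fail-walked)  ** P3@[31:33],P4@[33:33]
[34] read 'b'  n10⇒n8 (fail-walked)
[35] read 'b'  n8⇒n9  ** P2@[33:35]
[36] read 'b'  n9⇒n4 (fail-walked)
[37] read 'b'  n4⇒n5

Matches: [[0,4],[2,2],[3,3],[3,4],[5,4],[7,2],[8,3],[8,4],[9,4],[11,4],[13,2],[14,3],[14,4],[16,2],[17,0],[20,3],[20,4],[25,4],[27,2],[28,0],[29,4],[30,4],[32,2],[33,3],[33,4],[35,2]]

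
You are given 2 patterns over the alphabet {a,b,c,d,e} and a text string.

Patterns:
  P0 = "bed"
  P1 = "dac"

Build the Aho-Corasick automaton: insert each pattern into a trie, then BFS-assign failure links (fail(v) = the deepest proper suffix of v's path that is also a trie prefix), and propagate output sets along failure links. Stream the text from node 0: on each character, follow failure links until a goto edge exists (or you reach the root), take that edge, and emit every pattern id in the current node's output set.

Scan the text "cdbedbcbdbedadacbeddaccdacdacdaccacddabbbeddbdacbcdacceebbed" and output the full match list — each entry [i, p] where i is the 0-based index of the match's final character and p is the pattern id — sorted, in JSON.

Construct AC machine:
Trie (insert patterns):
  0='ε' goto b→1 d→4
  1='b' goto e→2
  2='be' goto d→3
  3='bed' goto ·  [P0 ends]
  4='d' goto a→5
  5='da' goto c→6
  6='dac' goto ·  [P1 ends]

Failure links (BFS by depth):
  n1('b'): parent n0 fail=0; on 'b' 0 → fail=0;  out ∅∪∅=∅
  n4('d'): parent n0 fail=0; on 'd' 0 → fail=0;  out ∅∪∅=∅
  n2('be'): parent n1 fail=0; on 'e' 0 → fail=0;  out ∅∪∅=∅
  n5('da'): parent n4 fail=0; on 'a' 0 → fail=0;  out ∅∪∅=∅
  n3('bed'): parent n2 fail=0; on 'd' 0 → fail=4;  out {0}∪∅={0}
  n6('dac'): parent n5 fail=0; on 'c' 0 → fail=0;  out {1}∪∅={1}

Scan:
i=0 'c': node 0→0
i=1 'd': node 0→4
i=2 'b': node 4→1 ·f
i=3 'e': node 1→2
i=4 'd': node 2→3  emit P0@[2:4]
i=5 'b': node 3→1 ·f
i=6 'c': node 1→0 ·f
i=7 'b': node 0→1
i=8 'd': node 1→4 ·f
i=9 'b': node 4→1 ·f
i=10 'e': node 1→2
i=11 'd': node 2→3  emit P0@[9:11]
i=12 'a': node 3→5 ·f
i=13 'd': node 5→4 ·f
i=14 'a': node 4→5
i=15 'c': node 5→6  emit P1@[13:15]
i=16 'b': node 6→1 ·f
i=17 'e': node 1→2
i=18 'd': node 2→3  emit P0@[16:18]
i=19 'd': node 3→4 ·f
i=20 'a': node 4→5
i=21 'c': node 5→6  emit P1@[19:21]
i=22 'c': node 6→0 ·f
i=23 'd': node 0→4
i=24 'a': node 4→5
i=25 'c': node 5→6  emit P1@[23:25]
i=26 'd': node 6→4 ·f
i=27 'a': node 4→5
i=28 'c': node 5→6  emit P1@[26:28]
i=29 'd': node 6→4 ·f
i=30 'a': node 4→5
i=31 'c': node 5→6  emit P1@[29:31]
i=32 'c': node 6→0 ·f
i=33 'a': node 0→0
i=34 'c': node 0→0
i=35 'd': node 0→4
i=36 'd': node 4→4 ·f
i=37 'a': node 4→5
i=38 'b': node 5→1 ·f
i=39 'b': node 1→1 ·f
i=40 'b': node 1→1 ·f
i=41 'e': node 1→2
i=42 'd': node 2→3  emit P0@[40:42]
i=43 'd': node 3→4 ·f
i=44 'b': node 4→1 ·f
i=45 'd': node 1→4 ·f
i=46 'a': node 4→5
i=47 'c': node 5→6  emit P1@[45:47]
i=48 'b': node 6→1 ·f
i=49 'c': node 1→0 ·f
i=50 'd': node 0→4
i=51 'a': node 4→5
i=52 'c': node 5→6  emit P1@[50:52]
i=53 'c': node 6→0 ·f
i=54 'e': node 0→0
i=55 'e': node 0→0
i=56 'b': node 0→1
i=57 'b': node 1→1 ·f
i=58 'e': node 1→2
i=59 'd': node 2→3  emit P0@[57:59]

All matches (sorted): [[4,0],[11,0],[15,1],[18,0],[21,1],[25,1],[28,1],[31,1],[42,0],[47,1],[52,1],[59,0]]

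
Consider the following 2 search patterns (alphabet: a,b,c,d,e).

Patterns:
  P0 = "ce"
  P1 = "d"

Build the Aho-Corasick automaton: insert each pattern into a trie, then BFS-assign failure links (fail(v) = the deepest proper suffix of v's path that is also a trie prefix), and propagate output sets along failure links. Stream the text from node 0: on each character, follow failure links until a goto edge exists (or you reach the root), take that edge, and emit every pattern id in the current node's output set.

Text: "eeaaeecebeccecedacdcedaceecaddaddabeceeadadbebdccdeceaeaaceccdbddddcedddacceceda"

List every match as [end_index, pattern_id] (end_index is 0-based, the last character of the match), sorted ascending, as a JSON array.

Construct AC machine:
Trie nodes:
  0='ε' goto c→1 d→3
  1='c' goto e→2
  2='ce' goto ·  ←P0
  3='d' goto ·  ←P1

Failure links (BFS by depth):
  n1('c'): parent n0 fail=0; on 'c' 0 → fail=0;  out ∅∪∅=∅
  n3('d'): parent n0 fail=0; on 'd' 0 → fail=0;  out {1}∪∅={1}
  n2('ce'): parent n1 fail=0; on 'e' 0 → fail=0;  out {0}∪∅={0}

Run:
pos 0 'e': at 0
pos 1 'e': at 0
pos 2 'a': at 0
pos 3 'a': at 0
pos 4 'e': at 0
pos 5 'e': at 0
pos 6 'c': at 1
pos 7 'e': at 2  ** P0@[6:7]
pos 8 'b': at 0 (via fail)
pos 9 'e': at 0
pos 10 'c': at 1
pos 11 'c': at 1 (via fail)
pos 12 'e': at 2  ** P0@[11:12]
pos 13 'c': at 1 (via fail)
pos 14 'e': at 2  ** P0@[13:14]
pos 15 'd': at 3 (via fail)  ** P1@[15:15]
pos 16 'a': at 0 (via fail)
pos 17 'c': at 1
pos 18 'd': at 3 (via fail)  ** P1@[18:18]
pos 19 'c': at 1 (via fail)
pos 20 'e': at 2  ** P0@[19:20]
pos 21 'd': at 3 (via fail)  ** P1@[21:21]
pos 22 'a': at 0 (via fail)
pos 23 'c': at 1
pos 24 'e': at 2  ** P0@[23:24]
pos 25 'e': at 0 (via fail)
pos 26 'c': at 1
pos 27 'a': at 0 (via fail)
pos 28 'd': at 3  ** P1@[28:28]
pos 29 'd': at 3 (via fail)  ** P1@[29:29]
pos 30 'a': at 0 (via fail)
pos 31 'd': at 3  ** P1@[31:31]
pos 32 'd': at 3 (via fail)  ** P1@[32:32]
pos 33 'a': at 0 (via fail)
pos 34 'b': at 0
pos 35 'e': at 0
pos 36 'c': at 1
pos 37 'e': at 2  ** P0@[36:37]
pos 38 'e': at 0 (via fail)
pos 39 'a': at 0
pos 40 'd': at 3  ** P1@[40:40]
pos 41 'a': at 0 (via fail)
pos 42 'd': at 3  ** P1@[42:42]
pos 43 'b': at 0 (via fail)
pos 44 'e': at 0
pos 45 'b': at 0
pos 46 'd': at 3  ** P1@[46:46]
pos 47 'c': at 1 (via fail)
pos 48 'c': at 1 (via fail)
pos 49 'd': at 3 (via fail)  ** P1@[49:49]
pos 50 'e': at 0 (via fail)
pos 51 'c': at 1
pos 52 'e': at 2  ** P0@[51:52]
pos 53 'a': at 0 (via fail)
pos 54 'e': at 0
pos 55 'a': at 0
pos 56 'a': at 0
pos 57 'c': at 1
pos 58 'e': at 2  ** P0@[57:58]
pos 59 'c': at 1 (via fail)
pos 60 'c': at 1 (via fail)
pos 61 'd': at 3 (via fail)  ** P1@[61:61]
pos 62 'b': at 0 (via fail)
pos 63 'd': at 3  ** P1@[63:63]
pos 64 'd': at 3 (via fail)  ** P1@[64:64]
pos 65 'd': at 3 (via fail)  ** P1@[65:65]
pos 66 'd': at 3 (via fail)  ** P1@[66:66]
pos 67 'c': at 1 (via fail)
pos 68 'e': at 2  ** P0@[67:68]
pos 69 'd': at 3 (via fail)  ** P1@[69:69]
pos 70 'd': at 3 (via fail)  ** P1@[70:70]
pos 71 'd': at 3 (via fail)  ** P1@[71:71]
pos 72 'a': at 0 (via fail)
pos 73 'c': at 1
pos 74 'c': at 1 (via fail)
pos 75 'e': at 2  ** P0@[74:75]
pos 76 'c': at 1 (via fail)
pos 77 'e': at 2  ** P0@[76:77]
pos 78 'd': at 3 (via fail)  ** P1@[78:78]
pos 79 'a': at 0 (via fail)

All matches (sorted): [[7,0],[12,0],[14,0],[15,1],[18,1],[20,0],[21,1],[24,0],[28,1],[29,1],[31,1],[32,1],[37,0],[40,1],[42,1],[46,1],[49,1],[52,0],[58,0],[61,1],[63,1],[64,1],[65,1],[66,1],[68,0],[69,1],[70,1],[71,1],[75,0],[77,0],[78,1]]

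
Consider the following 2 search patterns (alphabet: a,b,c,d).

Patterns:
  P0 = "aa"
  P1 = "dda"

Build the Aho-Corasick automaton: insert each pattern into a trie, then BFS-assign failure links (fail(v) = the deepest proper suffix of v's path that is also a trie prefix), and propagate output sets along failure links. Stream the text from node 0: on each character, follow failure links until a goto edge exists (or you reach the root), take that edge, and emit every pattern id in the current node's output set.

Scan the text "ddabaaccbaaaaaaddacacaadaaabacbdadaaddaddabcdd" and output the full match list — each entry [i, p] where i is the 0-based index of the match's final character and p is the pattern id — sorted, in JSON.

Build:
Trie (insert patterns):
  n0 'ε': a→1 d→3
  n1 'a': a→2
  n2 'aa': ·  ←P0
  n3 'd': d→4
  n4 'dd': a→5
  n5 'dda': ·  ←P1

Failure links (BFS by depth):
  n1('a'): parent n0 fail=0; on 'a' 0 → fail=0;  out ∅∪∅=∅
  n3('d'): parent n0 fail=0; on 'd' 0 → fail=0;  out ∅∪∅=∅
  n2('aa'): parent n1 fail=0; on 'a' 0 → fail=1;  out {0}∪∅={0}
  n4('dd'): parent n3 fail=0; on 'd' 0 → fail=3;  out ∅∪∅=∅
  n5('dda'): parent n4 fail=3; on 'a' 3→0 → fail=1;  out {1}∪∅={1}

Text stream:
[0] read 'd'  n0⇒n3
[1] read 'd'  n3⇒n4
[2] read 'a'  n4⇒n5  emit P1@[0:2]
[3] read 'b'  n5⇒n0 (fail-walked)
[4] read 'a'  n0⇒n1
[5] read 'a'  n1⇒n2  emit P0@[4:5]
[6] read 'c'  n2⇒n0 (fail-walked)
[7] read 'c'  n0⇒n0
[8] read 'b'  n0⇒n0
[9] read 'a'  n0⇒n1
[10] read 'a'  n1⇒n2  emit P0@[9:10]
[11] read 'a'  n2⇒n2 (fail-walked)  emit P0@[10:11]
[12] read 'a'  n2⇒n2 (fail-walked)  emit P0@[11:12]
[13] read 'a'  n2⇒n2 (fail-walked)  emit P0@[12:13]
[14] read 'a'  n2⇒n2 (fail-walked)  emit P0@[13:14]
[15] read 'd'  n2⇒n3 (fail-walked)
[16] read 'd'  n3⇒n4
[17] read 'a'  n4⇒n5  emit P1@[15:17]
[18] read 'c'  n5⇒n0 (fail-walked)
[19] read 'a'  n0⇒n1
[20] read 'c'  n1⇒n0 (fail-walked)
[21] read 'a'  n0⇒n1
[22] read 'a'  n1⇒n2  emit P0@[21:22]
[23] read 'd'  n2⇒n3 (fail-walked)
[24] read 'a'  n3⇒n1 (fail-walked)
[25] read 'a'  n1⇒n2  emit P0@[24:25]
[26] read 'a'  n2⇒n2 (fail-walked)  emit P0@[25:26]
[27] read 'b'  n2⇒n0 (fail-walked)
[28] read 'a'  n0⇒n1
[29] read 'c'  n1⇒n0 (fail-walked)
[30] read 'b'  n0⇒n0
[31] read 'd'  n0⇒n3
[32] read 'a'  n3⇒n1 (fail-walked)
[33] read 'd'  n1⇒n3 (fail-walked)
[34] read 'a'  n3⇒n1 (fail-walked)
[35] read 'a'  n1⇒n2  emit P0@[34:35]
[36] read 'd'  n2⇒n3 (fail-walked)
[37] read 'd'  n3⇒n4
[38] read 'a'  n4⇒n5  emit P1@[36:38]
[39] read 'd'  n5⇒n3 (fail-walked)
[40] read 'd'  n3⇒n4
[41] read 'a'  n4⇒n5  emit P1@[39:41]
[42] read 'b'  n5⇒n0 (fail-walked)
[43] read 'c'  n0⇒n0
[44] read 'd'  n0⇒n3
[45] read 'd'  n3⇒n4

Result: [[2,1],[5,0],[10,0],[11,0],[12,0],[13,0],[14,0],[17,1],[22,0],[25,0],[26,0],[35,0],[38,1],[41,1]]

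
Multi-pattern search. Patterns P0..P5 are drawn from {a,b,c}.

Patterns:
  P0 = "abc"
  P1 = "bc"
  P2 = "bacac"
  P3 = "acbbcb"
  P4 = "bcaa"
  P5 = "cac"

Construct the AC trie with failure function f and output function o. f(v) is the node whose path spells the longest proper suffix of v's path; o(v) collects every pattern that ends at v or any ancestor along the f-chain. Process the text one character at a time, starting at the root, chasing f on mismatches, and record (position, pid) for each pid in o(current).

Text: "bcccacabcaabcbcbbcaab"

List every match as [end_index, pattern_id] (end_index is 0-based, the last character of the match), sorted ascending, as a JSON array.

Build automaton:
Trie nodes:
  0='ε' goto a→1 b→4 c→17
  1='a' goto b→2 c→10
  2='ab' goto c→3
  3='abc' goto ·  ←P0
  4='b' goto a→6 c→5
  5='bc' goto a→15  ←P1
  6='ba' goto c→7
  7='bac' goto a→8
  8='baca' goto c→9
  9='bacac' goto ·  ←P2
  10='ac' goto b→11
  11='acb' goto b→12
  12='acbb' goto c→13
  13='acbbc' goto b→14
  14='acbbcb' goto ·  ←P3
  15='bca' goto a→16
  16='bcaa' goto ·  ←P4
  17='c' goto a→18
  18='ca' goto c→19
  19='cac' goto ·  ←P5

Failure links (BFS by depth):
  fail(1) 'a': from fail(0)=0 chase 'a': 0 ⇒ 0;  out=∅∪out(0)=∅
  fail(4) 'b': from fail(0)=0 chase 'b': 0 ⇒ 0;  out=∅∪out(0)=∅
  fail(17) 'c': from fail(0)=0 chase 'c': 0 ⇒ 0;  out=∅∪out(0)=∅
  fail(2) 'ab': from fail(1)=0 chase 'b': 0 ⇒ 4;  out=∅∪out(4)=∅
  fail(5) 'bc': from fail(4)=0 chase 'c': 0 ⇒ 17;  out={1}∪out(17)={1}
  fail(6) 'ba': from fail(4)=0 chase 'a': 0 ⇒ 1;  out=∅∪out(1)=∅
  fail(10) 'ac': from fail(1)=0 chase 'c': 0 ⇒ 17;  out=∅∪out(17)=∅
  fail(18) 'ca': from fail(17)=0 chase 'a': 0 ⇒ 1;  out=∅∪out(1)=∅
  fail(3) 'abc': from fail(2)=4 chase 'c': 4 ⇒ 5;  out={0}∪out(5)={0,1}
  fail(7) 'bac': from fail(6)=1 chase 'c': 1 ⇒ 10;  out=∅∪out(10)=∅
  fail(11) 'acb': from fail(10)=17 chase 'b': 17→0 ⇒ 4;  out=∅∪out(4)=∅
  fail(15) 'bca': from fail(5)=17 chase 'a': 17 ⇒ 18;  out=∅∪out(18)=∅
  fail(19) 'cac': from fail(18)=1 chase 'c': 1 ⇒ 10;  out={5}∪out(10)={5}
  fail(8) 'baca': from fail(7)=10 chase 'a': 10→17 ⇒ 18;  out=∅∪out(18)=∅
  fail(12) 'acbb': from fail(11)=4 chase 'b': 4→0 ⇒ 4;  out=∅∪out(4)=∅
  fail(16) 'bcaa': from fail(15)=18 chase 'a': 18→1→0 ⇒ 1;  out={4}∪out(1)={4}
  fail(9) 'bacac': from fail(8)=18 chase 'c': 18 ⇒ 19;  out={2}∪out(19)={2,5}
  fail(13) 'acbbc': from fail(12)=4 chase 'c': 4 ⇒ 5;  out=∅∪out(5)={1}
  fail(14) 'acbbcb': from fail(13)=5 chase 'b': 5→17→0 ⇒ 4;  out={3}∪out(4)={3}

Run:
[0] read 'b'  n0⇒n4
[1] read 'c'  n4⇒n5  → match P1@[0:1]
[2] read 'c'  n5⇒n17 (via fail)
[3] read 'c'  n17⇒n17 (via fail)
[4] read 'a'  n17⇒n18
[5] read 'c'  n18⇒n19  → match P5@[3:5]
[6] read 'a'  n19⇒n18 (via fail)
[7] read 'b'  n18⇒n2 (via fail)
[8] read 'c'  n2⇒n3  → match P0@[6:8],P1@[7:8]
[9] read 'a'  n3⇒n15 (via fail)
[10] read 'a'  n15⇒n16  → match P4@[7:10]
[11] read 'b'  n16⇒n2 (via fail)
[12] read 'c'  n2⇒n3  → match P0@[10:12],P1@[11:12]
[13] read 'b'  n3⇒n4 (via fail)
[14] read 'c'  n4⇒n5  → match P1@[13:14]
[15] read 'b'  n5⇒n4 (via fail)
[16] read 'b'  n4⇒n4 (via fail)
[17] read 'c'  n4⇒n5  → match P1@[16:17]
[18] read 'a'  n5⇒n15
[19] read 'a'  n15⇒n16  → match P4@[16:19]
[20] read 'b'  n16⇒n2 (via fail)

All matches (sorted): [[1,1],[5,5],[8,0],[8,1],[10,4],[12,0],[12,1],[14,1],[17,1],[19,4]]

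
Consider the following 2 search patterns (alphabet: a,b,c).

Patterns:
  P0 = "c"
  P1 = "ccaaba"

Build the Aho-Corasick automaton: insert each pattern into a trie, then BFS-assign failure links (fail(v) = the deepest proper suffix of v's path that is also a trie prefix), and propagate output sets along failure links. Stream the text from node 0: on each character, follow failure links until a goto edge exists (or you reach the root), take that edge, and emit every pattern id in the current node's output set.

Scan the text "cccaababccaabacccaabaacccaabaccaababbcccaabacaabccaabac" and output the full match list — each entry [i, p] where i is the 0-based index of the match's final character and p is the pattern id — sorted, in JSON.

Build automaton:
Trie (insert patterns):
  0='ε' goto c→1
  1='c' goto c→2  [P0 ends]
  2='cc' goto a→3
  3='cca' goto a→4
  4='ccaa' goto b→5
  5='ccaab' goto a→6
  6='ccaaba' goto ·  [P1 ends]

Failure links (BFS by depth):
  n1('c'): parent n0 fail=0; on 'c' 0 → fail=0;  out {0}∪∅={0}
  n2('cc'): parent n1 fail=0; on 'c' 0 → fail=1;  out ∅∪{0}={0}
  n3('cca'): parent n2 fail=1; on 'a' 1→0 → fail=0;  out ∅∪∅=∅
  n4('ccaa'): parent n3 fail=0; on 'a' 0 → fail=0;  out ∅∪∅=∅
  n5('ccaab'): parent n4 fail=0; on 'b' 0 → fail=0;  out ∅∪∅=∅
  n6('ccaaba'): parent n5 fail=0; on 'a' 0 → fail=0;  out {1}∪∅={1}

Run:
pos 0 'c': at 1  ** P0@[0:0]
pos 1 'c': at 2  ** P0@[1:1]
pos 2 'c': at 2 (fail-walked)  ** P0@[2:2]
pos 3 'a': at 3
pos 4 'a': at 4
pos 5 'b': at 5
pos 6 'a': at 6  ** P1@[1:6]
pos 7 'b': at 0 (fail-walked)
pos 8 'c': at 1  ** P0@[8:8]
pos 9 'c': at 2  ** P0@[9:9]
pos 10 'a': at 3
pos 11 'a': at 4
pos 12 'b': at 5
pos 13 'a': at 6  ** P1@[8:13]
pos 14 'c': at 1 (fail-walked)  ** P0@[14:14]
pos 15 'c': at 2  ** P0@[15:15]
pos 16 'c': at 2 (fail-walked)  ** P0@[16:16]
pos 17 'a': at 3
pos 18 'a': at 4
pos 19 'b': at 5
pos 20 'a': at 6  ** P1@[15:20]
pos 21 'a': at 0 (fail-walked)
pos 22 'c': at 1  ** P0@[22:22]
pos 23 'c': at 2  ** P0@[23:23]
pos 24 'c': at 2 (fail-walked)  ** P0@[24:24]
pos 25 'a': at 3
pos 26 'a': at 4
pos 27 'b': at 5
pos 28 'a': at 6  ** P1@[23:28]
pos 29 'c': at 1 (fail-walked)  ** P0@[29:29]
pos 30 'c': at 2  ** P0@[30:30]
pos 31 'a': at 3
pos 32 'a': at 4
pos 33 'b': at 5
pos 34 'a': at 6  ** P1@[29:34]
pos 35 'b': at 0 (fail-walked)
pos 36 'b': at 0
pos 37 'c': at 1  ** P0@[37:37]
pos 38 'c': at 2  ** P0@[38:38]
pos 39 'c': at 2 (fail-walked)  ** P0@[39:39]
pos 40 'a': at 3
pos 41 'a': at 4
pos 42 'b': at 5
pos 43 'a': at 6  ** P1@[38:43]
pos 44 'c': at 1 (fail-walked)  ** P0@[44:44]
pos 45 'a': at 0 (fail-walked)
pos 46 'a': at 0
pos 47 'b': at 0
pos 48 'c': at 1  ** P0@[48:48]
pos 49 'c': at 2  ** P0@[49:49]
pos 50 'a': at 3
pos 51 'a': at 4
pos 52 'b': at 5
pos 53 'a': at 6  ** P1@[48:53]
pos 54 'c': at 1 (fail-walked)  ** P0@[54:54]

Matches: [[0,0],[1,0],[2,0],[6,1],[8,0],[9,0],[13,1],[14,0],[15,0],[16,0],[20,1],[22,0],[23,0],[24,0],[28,1],[29,0],[30,0],[34,1],[37,0],[38,0],[39,0],[43,1],[44,0],[48,0],[49,0],[53,1],[54,0]]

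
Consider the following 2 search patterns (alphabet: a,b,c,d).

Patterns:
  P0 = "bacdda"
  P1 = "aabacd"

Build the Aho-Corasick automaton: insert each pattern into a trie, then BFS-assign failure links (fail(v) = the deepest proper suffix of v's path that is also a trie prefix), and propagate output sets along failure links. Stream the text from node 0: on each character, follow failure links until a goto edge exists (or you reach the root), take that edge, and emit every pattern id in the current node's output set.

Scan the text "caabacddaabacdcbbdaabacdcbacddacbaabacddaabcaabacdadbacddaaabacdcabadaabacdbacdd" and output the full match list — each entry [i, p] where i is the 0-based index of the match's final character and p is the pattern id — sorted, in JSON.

Construct AC machine:
Trie (insert patterns):
  n0 'ε': a→7 b→1
  n1 'b': a→2
  n2 'ba': c→3
  n3 'bac': d→4
  n4 'bacd': d→5
  n5 'bacdd': a→6
  n6 'bacdda': ·  ←P0
  n7 'a': a→8
  n8 'aa': b→9
  n9 'aab': a→10
  n10 'aaba': c→11
  n11 'aabac': d→12
  n12 'aabacd': ·  ←P1

BFS fail/out derivation:
  n1('b'): parent n0 fail=0; on 'b' 0 → fail=0;  out ∅∪∅=∅
  n7('a'): parent n0 fail=0; on 'a' 0 → fail=0;  out ∅∪∅=∅
  n2('ba'): parent n1 fail=0; on 'a' 0 → fail=7;  out ∅∪∅=∅
  n8('aa'): parent n7 fail=0; on 'a' 0 → fail=7;  out ∅∪∅=∅
  n3('bac'): parent n2 fail=7; on 'c' 7→0 → fail=0;  out ∅∪∅=∅
  n9('aab'): parent n8 fail=7; on 'b' 7→0 → fail=1;  out ∅∪∅=∅
  n4('bacd'): parent n3 fail=0; on 'd' 0 → fail=0;  out ∅∪∅=∅
  n10('aaba'): parent n9 fail=1; on 'a' 1 → fail=2;  out ∅∪∅=∅
  n5('bacdd'): parent n4 fail=0; on 'd' 0 → fail=0;  out ∅∪∅=∅
  n11('aabac'): parent n10 fail=2; on 'c' 2 → fail=3;  out ∅∪∅=∅
  n6('bacdda'): parent n5 fail=0; on 'a' 0 → fail=7;  out {0}∪∅={0}
  n12('aabacd'): parent n11 fail=3; on 'd' 3 → fail=4;  out {1}∪∅={1}

Text stream:
i=0 'c': node 0→0
i=1 'a': node 0→7
i=2 'a': node 7→8
i=3 'b': node 8→9
i=4 'a': node 9→10
i=5 'c': node 10→11
i=6 'd': node 11→12  ** P1@[1:6]
i=7 'd': node 12→5 ·f
i=8 'a': node 5→6  ** P0@[3:8]
i=9 'a': node 6→8 ·f
i=10 'b': node 8→9
i=11 'a': node 9→10
i=12 'c': node 10→11
i=13 'd': node 11→12  ** P1@[8:13]
i=14 'c': node 12→0 ·f
i=15 'b': node 0→1
i=16 'b': node 1→1 ·f
i=17 'd': node 1→0 ·f
i=18 'a': node 0→7
i=19 'a': node 7→8
i=20 'b': node 8→9
i=21 'a': node 9→10
i=22 'c': node 10→11
i=23 'd': node 11→12  ** P1@[18:23]
i=24 'c': node 12→0 ·f
i=25 'b': node 0→1
i=26 'a': node 1→2
i=27 'c': node 2→3
i=28 'd': node 3→4
i=29 'd': node 4→5
i=30 'a': node 5→6  ** P0@[25:30]
i=31 'c': node 6→0 ·f
i=32 'b': node 0→1
i=33 'a': node 1→2
i=34 'a': node 2→8 ·f
i=35 'b': node 8→9
i=36 'a': node 9→10
i=37 'c': node 10→11
i=38 'd': node 11→12  ** P1@[33:38]
i=39 'd': node 12→5 ·f
i=40 'a': node 5→6  ** P0@[35:40]
i=41 'a': node 6→8 ·f
i=42 'b': node 8→9
i=43 'c': node 9→0 ·f
i=44 'a': node 0→7
i=45 'a': node 7→8
i=46 'b': node 8→9
i=47 'a': node 9→10
i=48 'c': node 10→11
i=49 'd': node 11→12  ** P1@[44:49]
i=50 'a': node 12→7 ·f
i=51 'd': node 7→0 ·f
i=52 'b': node 0→1
i=53 'a': node 1→2
i=54 'c': node 2→3
i=55 'd': node 3→4
i=56 'd': node 4→5
i=57 'a': node 5→6  ** P0@[52:57]
i=58 'a': node 6→8 ·f
i=59 'a': node 8→8 ·f
i=60 'b': node 8→9
i=61 'a': node 9→10
i=62 'c': node 10→11
i=63 'd': node 11→12  ** P1@[58:63]
i=64 'c': node 12→0 ·f
i=65 'a': node 0→7
i=66 'b': node 7→1 ·f
i=67 'a': node 1→2
i=68 'd': node 2→0 ·f
i=69 'a': node 0→7
i=70 'a': node 7→8
i=71 'b': node 8→9
i=72 'a': node 9→10
i=73 'c': node 10→11
i=74 'd': node 11→12  ** P1@[69:74]
i=75 'b': node 12→1 ·f
i=76 'a': node 1→2
i=77 'c': node 2→3
i=78 'd': node 3→4
i=79 'd': node 4→5

All matches (sorted): [[6,1],[8,0],[13,1],[23,1],[30,0],[38,1],[40,0],[49,1],[57,0],[63,1],[74,1]]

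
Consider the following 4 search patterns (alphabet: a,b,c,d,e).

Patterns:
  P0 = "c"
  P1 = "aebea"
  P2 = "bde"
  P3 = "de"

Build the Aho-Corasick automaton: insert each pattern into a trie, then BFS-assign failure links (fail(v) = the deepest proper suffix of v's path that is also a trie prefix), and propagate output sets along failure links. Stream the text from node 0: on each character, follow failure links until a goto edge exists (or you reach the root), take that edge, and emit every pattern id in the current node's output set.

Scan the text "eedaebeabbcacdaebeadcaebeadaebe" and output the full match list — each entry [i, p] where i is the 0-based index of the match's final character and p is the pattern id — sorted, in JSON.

Construct AC machine:
Trie nodes:
  0='ε' goto a→2 b→7 c→1 d→10
  1='c' goto ·  [P0 ends]
  2='a' goto e→3
  3='ae' goto b→4
  4='aeb' goto e→5
  5='aebe' goto a→6
  6='aebea' goto ·  [P1 ends]
  7='b' goto d→8
  8='bd' goto e→9
  9='bde' goto ·  [P2 ends]
  10='d' goto e→11
  11='de' goto ·  [P3 ends]

Failure links (BFS by depth):
  fail(1) 'c': from fail(0)=0 chase 'c': 0 ⇒ 0;  out={0}∪out(0)={0}
  fail(2) 'a': from fail(0)=0 chase 'a': 0 ⇒ 0;  out=∅∪out(0)=∅
  fail(7) 'b': from fail(0)=0 chase 'b': 0 ⇒ 0;  out=∅∪out(0)=∅
  fail(10) 'd': from fail(0)=0 chase 'd': 0 ⇒ 0;  out=∅∪out(0)=∅
  fail(3) 'ae': from fail(2)=0 chase 'e': 0 ⇒ 0;  out=∅∪out(0)=∅
  fail(8) 'bd': from fail(7)=0 chase 'd': 0 ⇒ 10;  out=∅∪out(10)=∅
  fail(11) 'de': from fail(10)=0 chase 'e': 0 ⇒ 0;  out={3}∪out(0)={3}
  fail(4) 'aeb': from fail(3)=0 chase 'b': 0 ⇒ 7;  out=∅∪out(7)=∅
  fail(9) 'bde': from fail(8)=10 chase 'e': 10 ⇒ 11;  out={2}∪out(11)={2,3}
  fail(5) 'aebe': from fail(4)=7 chase 'e': 7→0 ⇒ 0;  out=∅∪out(0)=∅
  fail(6) 'aebea': from fail(5)=0 chase 'a': 0 ⇒ 2;  out={1}∪out(2)={1}

Text stream:
[0] read 'e'  n0⇒n0
[1] read 'e'  n0⇒n0
[2] read 'd'  n0⇒n10
[3] read 'a'  n10⇒n2 (via fail)
[4] read 'e'  n2⇒n3
[5] read 'b'  n3⇒n4
[6] read 'e'  n4⇒n5
[7] read 'a'  n5⇒n6  ** P1@[3:7]
[8] read 'b'  n6⇒n7 (via fail)
[9] read 'b'  n7⇒n7 (via fail)
[10] read 'c'  n7⇒n1 (via fail)  ** P0@[10:10]
[11] read 'a'  n1⇒n2 (via fail)
[12] read 'c'  n2⇒n1 (via fail)  ** P0@[12:12]
[13] read 'd'  n1⇒n10 (via fail)
[14] read 'a'  n10⇒n2 (via fail)
[15] read 'e'  n2⇒n3
[16] read 'b'  n3⇒n4
[17] read 'e'  n4⇒n5
[18] read 'a'  n5⇒n6  ** P1@[14:18]
[19] read 'd'  n6⇒n10 (via fail)
[20] read 'c'  n10⇒n1 (via fail)  ** P0@[20:20]
[21] read 'a'  n1⇒n2 (via fail)
[22] read 'e'  n2⇒n3
[23] read 'b'  n3⇒n4
[24] read 'e'  n4⇒n5
[25] read 'a'  n5⇒n6  ** P1@[21:25]
[26] read 'd'  n6⇒n10 (via fail)
[27] read 'a'  n10⇒n2 (via fail)
[28] read 'e'  n2⇒n3
[29] read 'b'  n3⇒n4
[30] read 'e'  n4⇒n5

All matches (sorted): [[7,1],[10,0],[12,0],[18,1],[20,0],[25,1]]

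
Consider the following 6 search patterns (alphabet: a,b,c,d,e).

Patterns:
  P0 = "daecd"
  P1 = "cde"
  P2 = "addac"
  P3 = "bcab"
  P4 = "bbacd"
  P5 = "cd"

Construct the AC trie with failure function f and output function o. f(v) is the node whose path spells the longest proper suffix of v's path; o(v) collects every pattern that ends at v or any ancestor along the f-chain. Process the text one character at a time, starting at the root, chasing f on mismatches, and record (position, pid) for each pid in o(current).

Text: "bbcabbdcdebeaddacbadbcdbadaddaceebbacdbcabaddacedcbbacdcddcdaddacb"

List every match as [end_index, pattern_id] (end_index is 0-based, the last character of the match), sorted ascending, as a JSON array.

Build automaton:
Trie nodes:
  n0 'ε': a→9 b→14 c→6 d→1
  n1 'd': a→2
  n2 'da': e→3
  n3 'dae': c→4
  n4 'daec': d→5
  n5 'daecd': ·  ←P0
  n6 'c': d→7
  n7 'cd': e→8  ←P5
  n8 'cde': ·  ←P1
  n9 'a': d→10
  n10 'ad': d→11
  n11 'add': a→12
  n12 'adda': c→13
  n13 'addac': ·  ←P2
  n14 'b': b→18 c→15
  n15 'bc': a→16
  n16 'bca': b→17
  n17 'bcab': ·  ←P3
  n18 'bb': a→19
  n19 'bba': c→20
  n20 'bbac': d→21
  n21 'bbacd': ·  ←P4

Failure links (BFS by depth):
  fail(1) 'd': from fail(0)=0 chase 'd': 0 ⇒ 0;  out=∅∪out(0)=∅
  fail(6) 'c': from fail(0)=0 chase 'c': 0 ⇒ 0;  out=∅∪out(0)=∅
  fail(9) 'a': from fail(0)=0 chase 'a': 0 ⇒ 0;  out=∅∪out(0)=∅
  fail(14) 'b': from fail(0)=0 chase 'b': 0 ⇒ 0;  out=∅∪out(0)=∅
  fail(2) 'da': from fail(1)=0 chase 'a': 0 ⇒ 9;  out=∅∪out(9)=∅
  fail(7) 'cd': from fail(6)=0 chase 'd': 0 ⇒ 1;  out={5}∪out(1)={5}
  fail(10) 'ad': from fail(9)=0 chase 'd': 0 ⇒ 1;  out=∅∪out(1)=∅
  fail(15) 'bc': from fail(14)=0 chase 'c': 0 ⇒ 6;  out=∅∪out(6)=∅
  fail(18) 'bb': from fail(14)=0 chase 'b': 0 ⇒ 14;  out=∅∪out(14)=∅
  fail(3) 'dae': from fail(2)=9 chase 'e': 9→0 ⇒ 0;  out=∅∪out(0)=∅
  fail(8) 'cde': from fail(7)=1 chase 'e': 1→0 ⇒ 0;  out={1}∪out(0)={1}
  fail(11) 'add': from fail(10)=1 chase 'd': 1→0 ⇒ 1;  out=∅∪out(1)=∅
  fail(16) 'bca': from fail(15)=6 chase 'a': 6→0 ⇒ 9;  out=∅∪out(9)=∅
  fail(19) 'bba': from fail(18)=14 chase 'a': 14→0 ⇒ 9;  out=∅∪out(9)=∅
  fail(4) 'daec': from fail(3)=0 chase 'c': 0 ⇒ 6;  out=∅∪out(6)=∅
  fail(12) 'adda': from fail(11)=1 chase 'a': 1 ⇒ 2;  out=∅∪out(2)=∅
  fail(17) 'bcab': from fail(16)=9 chase 'b': 9→0 ⇒ 14;  out={3}∪out(14)={3}
  fail(20) 'bbac': from fail(19)=9 chase 'c': 9→0 ⇒ 6;  out=∅∪out(6)=∅
  fail(5) 'daecd': from fail(4)=6 chase 'd': 6 ⇒ 7;  out={0}∪out(7)={0,5}
  fail(13) 'addac': from fail(12)=2 chase 'c': 2→9→0 ⇒ 6;  out={2}∪out(6)={2}
  fail(21) 'bbacd': from fail(20)=6 chase 'd': 6 ⇒ 7;  out={4}∪out(7)={4,5}

Text stream:
i=0 'b': node 0→14
i=1 'b': node 14→18
i=2 'c': node 18→15 ·f
i=3 'a': node 15→16
i=4 'b': node 16→17  emit P3@[1:4]
i=5 'b': node 17→18 ·f
i=6 'd': node 18→1 ·f
i=7 'c': node 1→6 ·f
i=8 'd': node 6→7  emit P5@[7:8]
i=9 'e': node 7→8  emit P1@[7:9]
i=10 'b': node 8→14 ·f
i=11 'e': node 14→0 ·f
i=12 'a': node 0→9
i=13 'd': node 9→10
i=14 'd': node 10→11
i=15 'a': node 11→12
i=16 'c': node 12→13  emit P2@[12:16]
i=17 'b': node 13→14 ·f
i=18 'a': node 14→9 ·f
i=19 'd': node 9→10
i=20 'b': node 10→14 ·f
i=21 'c': node 14→15
i=22 'd': node 15→7 ·f  emit P5@[21:22]
i=23 'b': node 7→14 ·f
i=24 'a': node 14→9 ·f
i=25 'd': node 9→10
i=26 'a': node 10→2 ·f
i=27 'd': node 2→10 ·f
i=28 'd': node 10→11
i=29 'a': node 11→12
i=30 'c': node 12→13  emit P2@[26:30]
i=31 'e': node 13→0 ·f
i=32 'e': node 0→0
i=33 'b': node 0→14
i=34 'b': node 14→18
i=35 'a': node 18→19
i=36 'c': node 19→20
i=37 'd': node 20→21  emit P4@[33:37],P5@[36:37]
i=38 'b': node 21→14 ·f
i=39 'c': node 14→15
i=40 'a': node 15→16
i=41 'b': node 16→17  emit P3@[38:41]
i=42 'a': node 17→9 ·f
i=43 'd': node 9→10
i=44 'd': node 10→11
i=45 'a': node 11→12
i=46 'c': node 12→13  emit P2@[42:46]
i=47 'e': node 13→0 ·f
i=48 'd': node 0→1
i=49 'c': node 1→6 ·f
i=50 'b': node 6→14 ·f
i=51 'b': node 14→18
i=52 'a': node 18→19
i=53 'c': node 19→20
i=54 'd': node 20→21  emit P4@[50:54],P5@[53:54]
i=55 'c': node 21→6 ·f
i=56 'd': node 6→7  emit P5@[55:56]
i=57 'd': node 7→1 ·f
i=58 'c': node 1→6 ·f
i=59 'd': node 6→7  emit P5@[58:59]
i=60 'a': node 7→2 ·f
i=61 'd': node 2→10 ·f
i=62 'd': node 10→11
i=63 'a': node 11→12
i=64 'c': node 12→13  emit P2@[60:64]
i=65 'b': node 13→14 ·f

Matches: [[4,3],[8,5],[9,1],[16,2],[22,5],[30,2],[37,4],[37,5],[41,3],[46,2],[54,4],[54,5],[56,5],[59,5],[64,2]]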